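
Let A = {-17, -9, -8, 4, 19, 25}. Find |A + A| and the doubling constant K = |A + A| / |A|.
K = |A + A| / |A| = 20/6 = 10/3

Enumerate A + A = {a + b : a, b ∈ A}. With |A| = 6, there are |A|^2 = 36 ordered sum pairs; collecting distinct values, A + A = {-34, -26, -25, -18, -17, -16, -13, -5, -4, 2, 8, 10, 11, 16, 17, 23, 29, 38, 44, 50}, so |A + A| = 20. Thus K = 20/6 = 10/3. For comparison, the minimum possible |A + A| over all 6-element sets is 2·6 − 1 = 11 (so min K = 11/6), attained only by arithmetic progressions.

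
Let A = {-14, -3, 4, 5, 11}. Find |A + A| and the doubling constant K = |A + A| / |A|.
K = |A + A| / |A| = 14/5

Enumerate A + A = {a + b : a, b ∈ A}. With |A| = 5, there are |A|^2 = 25 ordered sum pairs; collecting distinct values, A + A = {-28, -17, -10, -9, -6, -3, 1, 2, 8, 9, 10, 15, 16, 22}, so |A + A| = 14. Thus K = 14/5. For comparison, the minimum possible |A + A| over all 5-element sets is 2·5 − 1 = 9 (so min K = 9/5), attained only by arithmetic progressions.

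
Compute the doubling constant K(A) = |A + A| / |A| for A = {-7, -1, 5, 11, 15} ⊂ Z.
K = |A + A| / |A| = 12/5

Enumerate A + A = {a + b : a, b ∈ A}. With |A| = 5, there are |A|^2 = 25 ordered sum pairs; collecting distinct values, A + A = {-14, -8, -2, 4, 8, 10, 14, 16, 20, 22, 26, 30}, so |A + A| = 12. Thus K = 12/5. For comparison, the minimum possible |A + A| over all 5-element sets is 2·5 − 1 = 9 (so min K = 9/5), attained only by arithmetic progressions.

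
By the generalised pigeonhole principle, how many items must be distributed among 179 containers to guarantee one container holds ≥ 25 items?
n = (25 − 1)·179 + 1 = 4297

By the generalised pigeonhole principle, to guarantee some box contains ≥ r objects we need more than (r − 1) · k objects total. Threshold: n = (r − 1) · k + 1. With r = 25 and k = 179: n = 24 · 179 + 1 = 4296 + 1 = 4297. For n = 4296 = 24 · 179, we can put exactly 24 objects in every box, avoiding 25 in any single one — so 4297 is tight.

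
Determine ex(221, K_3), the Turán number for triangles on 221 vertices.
ex(221, K_3) = ⌊221^2/4⌋ = 12210

Mantel (1907): a triangle-free graph on n vertices has at most ⌊n^2/4⌋ edges, with equality for the complete bipartite graph K_{⌊n/2⌋, ⌈n/2⌉}. For n = 221: ⌊221^2/4⌋ = ⌊48841/4⌋ = 12210. The extremal graph is K_{110, 111}, which has 110·111 = 12210 edges.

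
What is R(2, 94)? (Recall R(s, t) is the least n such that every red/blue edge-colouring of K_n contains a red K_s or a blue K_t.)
R(2, 94) = 94

R(2, k) = k for all k ≥ 2: in a 2-colouring of K_k, either some edge is red (a red K_2) or all edges are blue (a blue K_k). And K_{93} coloured all-blue has no blue K_94, so R(2, 94) > 93. Hence R(2, 94) = 94.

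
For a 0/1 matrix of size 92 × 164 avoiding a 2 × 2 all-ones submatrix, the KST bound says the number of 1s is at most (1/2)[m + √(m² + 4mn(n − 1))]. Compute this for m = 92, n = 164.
z(92, 164; 2, 2) ≤ (1/2)[92 + √(92² + 4·92·164·163)] = (1/2)[92 + √9845840] = 1614.9041

Kővári–Sós–Turán: let r_1, ..., r_92 be the row sums and z = Σ r_i the total number of 1s. Each pair of columns can share at most one row with both entries 1 (else a 2×2 all-ones block appears), so Σ_i C(r_i, 2) ≤ C(164, 2) = 13366. By convexity Σ_i C(r_i, 2) ≥ 92·C(z/92, 2) = z(z − 92)/(2·92), giving z² − 92z − 92·164·163 ≤ 0 and hence z ≤ (1/2)[92 + √(8464 + 4·2459344)] = (1/2)[92 + √9845840] ≈ (1/2)(92 + 3137.8082) = 1614.9041.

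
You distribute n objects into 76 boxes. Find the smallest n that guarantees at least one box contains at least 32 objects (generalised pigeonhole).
n = (32 − 1)·76 + 1 = 2357

By the generalised pigeonhole principle, to guarantee some box contains ≥ r objects we need more than (r − 1) · k objects total. Threshold: n = (r − 1) · k + 1. With r = 32 and k = 76: n = 31 · 76 + 1 = 2356 + 1 = 2357. For n = 2356 = 31 · 76, we can put exactly 31 objects in every box, avoiding 32 in any single one — so 2357 is tight.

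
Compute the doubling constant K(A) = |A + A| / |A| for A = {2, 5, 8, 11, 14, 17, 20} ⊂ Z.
K = |A + A| / |A| = 13/7

Enumerate A + A = {a + b : a, b ∈ A}. With |A| = 7, there are |A|^2 = 49 ordered sum pairs; collecting distinct values, A + A = {4, 7, 10, 13, 16, 19, 22, 25, 28, 31, 34, 37, 40}, so |A + A| = 13. Thus K = 13/7. Here |A + A| = 2|A| − 1 = 13, the minimum possible — so K = 13/7 is minimal, which holds iff A is an arithmetic progression.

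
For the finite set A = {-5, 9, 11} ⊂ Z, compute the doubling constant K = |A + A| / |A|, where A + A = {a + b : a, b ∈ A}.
K = |A + A| / |A| = 6/3 = 2

Enumerate A + A = {a + b : a, b ∈ A}. With |A| = 3, there are |A|^2 = 9 ordered sum pairs; collecting distinct values, A + A = {-10, 4, 6, 18, 20, 22}, so |A + A| = 6. Thus K = 6/3 = 2. For comparison, the minimum possible |A + A| over all 3-element sets is 2·3 − 1 = 5 (so min K = 5/3), attained only by arithmetic progressions.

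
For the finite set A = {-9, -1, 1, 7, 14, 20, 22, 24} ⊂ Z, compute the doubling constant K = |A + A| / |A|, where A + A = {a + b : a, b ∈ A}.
K = |A + A| / |A| = 29/8

Enumerate A + A = {a + b : a, b ∈ A}. With |A| = 8, there are |A|^2 = 64 ordered sum pairs; collecting distinct values, A + A = {-18, -10, -8, -2, 0, 2, 5, 6, 8, 11, 13, 14, 15, 19, 21, 23, 25, 27, 28, 29, 31, 34, 36, 38, 40, 42, 44, 46, 48}, so |A + A| = 29. Thus K = 29/8. For comparison, the minimum possible |A + A| over all 8-element sets is 2·8 − 1 = 15 (so min K = 15/8), attained only by arithmetic progressions.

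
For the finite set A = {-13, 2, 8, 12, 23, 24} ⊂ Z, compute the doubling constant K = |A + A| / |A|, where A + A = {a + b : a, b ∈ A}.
K = |A + A| / |A| = 20/6 = 10/3

Enumerate A + A = {a + b : a, b ∈ A}. With |A| = 6, there are |A|^2 = 36 ordered sum pairs; collecting distinct values, A + A = {-26, -11, -5, -1, 4, 10, 11, 14, 16, 20, 24, 25, 26, 31, 32, 35, 36, 46, 47, 48}, so |A + A| = 20. Thus K = 20/6 = 10/3. For comparison, the minimum possible |A + A| over all 6-element sets is 2·6 − 1 = 11 (so min K = 11/6), attained only by arithmetic progressions.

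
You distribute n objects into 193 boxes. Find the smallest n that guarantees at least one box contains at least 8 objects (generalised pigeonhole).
n = (8 − 1)·193 + 1 = 1352

By the generalised pigeonhole principle, to guarantee some box contains ≥ r objects we need more than (r − 1) · k objects total. Threshold: n = (r − 1) · k + 1. With r = 8 and k = 193: n = 7 · 193 + 1 = 1351 + 1 = 1352. For n = 1351 = 7 · 193, we can put exactly 7 objects in every box, avoiding 8 in any single one — so 1352 is tight.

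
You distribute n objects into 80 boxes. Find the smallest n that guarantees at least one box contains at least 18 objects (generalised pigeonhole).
n = (18 − 1)·80 + 1 = 1361

By the generalised pigeonhole principle, to guarantee some box contains ≥ r objects we need more than (r − 1) · k objects total. Threshold: n = (r − 1) · k + 1. With r = 18 and k = 80: n = 17 · 80 + 1 = 1360 + 1 = 1361. For n = 1360 = 17 · 80, we can put exactly 17 objects in every box, avoiding 18 in any single one — so 1361 is tight.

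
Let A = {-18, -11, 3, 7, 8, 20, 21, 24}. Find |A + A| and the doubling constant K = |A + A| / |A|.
K = |A + A| / |A| = 32/8 = 4

Enumerate A + A = {a + b : a, b ∈ A}. With |A| = 8, there are |A|^2 = 64 ordered sum pairs; collecting distinct values, A + A = {-36, -29, -22, -15, -11, -10, -8, -4, -3, 2, 3, 6, 9, 10, 11, 13, 14, 15, 16, 23, 24, 27, 28, 29, 31, 32, 40, 41, 42, 44, 45, 48}, so |A + A| = 32. Thus K = 32/8 = 4. For comparison, the minimum possible |A + A| over all 8-element sets is 2·8 − 1 = 15 (so min K = 15/8), attained only by arithmetic progressions.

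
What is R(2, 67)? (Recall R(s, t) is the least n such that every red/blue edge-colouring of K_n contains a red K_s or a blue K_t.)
R(2, 67) = 67

R(2, k) = k for all k ≥ 2: in a 2-colouring of K_k, either some edge is red (a red K_2) or all edges are blue (a blue K_k). And K_{66} coloured all-blue has no blue K_67, so R(2, 67) > 66. Hence R(2, 67) = 67.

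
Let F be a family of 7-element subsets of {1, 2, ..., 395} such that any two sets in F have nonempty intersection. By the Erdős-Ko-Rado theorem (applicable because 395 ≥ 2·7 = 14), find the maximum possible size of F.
max |F| = C(394, 6) = 5000728869682

The Erdős-Ko-Rado theorem states: for n ≥ 2k, an intersecting family of k-subsets of an n-element set has size at most C(n − 1, k − 1), with equality for 'star' families {A ⊆ [n] : |A| = k, i ∈ A} (fix an element i). For n = 395, k = 7: C(394, 6) = 5000728869682.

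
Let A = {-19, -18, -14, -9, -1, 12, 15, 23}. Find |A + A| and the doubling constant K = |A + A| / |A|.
K = |A + A| / |A| = 33/8

Enumerate A + A = {a + b : a, b ∈ A}. With |A| = 8, there are |A|^2 = 64 ordered sum pairs; collecting distinct values, A + A = {-38, -37, -36, -33, -32, -28, -27, -23, -20, -19, -18, -15, -10, -7, -6, -4, -3, -2, 1, 3, 4, 5, 6, 9, 11, 14, 22, 24, 27, 30, 35, 38, 46}, so |A + A| = 33. Thus K = 33/8. For comparison, the minimum possible |A + A| over all 8-element sets is 2·8 − 1 = 15 (so min K = 15/8), attained only by arithmetic progressions.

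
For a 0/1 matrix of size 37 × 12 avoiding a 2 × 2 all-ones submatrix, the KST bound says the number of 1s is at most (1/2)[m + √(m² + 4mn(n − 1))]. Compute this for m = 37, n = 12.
z(37, 12; 2, 2) ≤ (1/2)[37 + √(37² + 4·37·12·11)] = (1/2)[37 + √20905] = 90.7928

Kővári–Sós–Turán: let r_1, ..., r_37 be the row sums and z = Σ r_i the total number of 1s. Each pair of columns can share at most one row with both entries 1 (else a 2×2 all-ones block appears), so Σ_i C(r_i, 2) ≤ C(12, 2) = 66. By convexity Σ_i C(r_i, 2) ≥ 37·C(z/37, 2) = z(z − 37)/(2·37), giving z² − 37z − 37·12·11 ≤ 0 and hence z ≤ (1/2)[37 + √(1369 + 4·4884)] = (1/2)[37 + √20905] ≈ (1/2)(37 + 144.5856) = 90.7928.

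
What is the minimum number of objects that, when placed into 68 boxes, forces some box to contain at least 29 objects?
n = (29 − 1)·68 + 1 = 1905

By the generalised pigeonhole principle, to guarantee some box contains ≥ r objects we need more than (r − 1) · k objects total. Threshold: n = (r − 1) · k + 1. With r = 29 and k = 68: n = 28 · 68 + 1 = 1904 + 1 = 1905. For n = 1904 = 28 · 68, we can put exactly 28 objects in every box, avoiding 29 in any single one — so 1905 is tight.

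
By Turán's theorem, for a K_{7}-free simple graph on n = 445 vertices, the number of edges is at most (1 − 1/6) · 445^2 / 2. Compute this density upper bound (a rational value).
Turán density bound = (5/6) · 445^2/2 = 990125/12 ≈ 82510.4167

Turán's theorem: ex(n, K_{r+1}) is achieved by the complete r-partite Turán graph T(n, r) with parts as balanced as possible, and is at most (1 − 1/r) · n^2/2. For r = 6, n = 445: the density bound is (5/6) · 198025/2 = 990125/12 ≈ 82510.4167. The integer-valued extremum is e(T(445, 6)) = 82510, which is strictly less than the density bound 990125/12 since 6 ∤ 445 (the parts of T(445, 6) cannot all be equal).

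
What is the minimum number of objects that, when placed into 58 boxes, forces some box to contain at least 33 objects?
n = (33 − 1)·58 + 1 = 1857

By the generalised pigeonhole principle, to guarantee some box contains ≥ r objects we need more than (r − 1) · k objects total. Threshold: n = (r − 1) · k + 1. With r = 33 and k = 58: n = 32 · 58 + 1 = 1856 + 1 = 1857. For n = 1856 = 32 · 58, we can put exactly 32 objects in every box, avoiding 33 in any single one — so 1857 is tight.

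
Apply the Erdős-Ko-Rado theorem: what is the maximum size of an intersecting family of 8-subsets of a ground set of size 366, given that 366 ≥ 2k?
max |F| = C(365, 7) = 161615517981060

Erdős-Ko-Rado (1961): when n ≥ 2k, max |F| = C(n−1, k−1). The bound is attained by the star {A : i ∈ A} for any fixed i ∈ [n]. Here C(366−1, 8−1) = C(365, 7) = 161615517981060.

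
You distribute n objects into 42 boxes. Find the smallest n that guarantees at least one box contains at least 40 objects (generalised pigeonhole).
n = (40 − 1)·42 + 1 = 1639

By the generalised pigeonhole principle, to guarantee some box contains ≥ r objects we need more than (r − 1) · k objects total. Threshold: n = (r − 1) · k + 1. With r = 40 and k = 42: n = 39 · 42 + 1 = 1638 + 1 = 1639. For n = 1638 = 39 · 42, we can put exactly 39 objects in every box, avoiding 40 in any single one — so 1639 is tight.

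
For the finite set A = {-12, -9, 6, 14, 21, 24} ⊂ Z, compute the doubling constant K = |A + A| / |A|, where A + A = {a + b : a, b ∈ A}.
K = |A + A| / |A| = 19/6

Enumerate A + A = {a + b : a, b ∈ A}. With |A| = 6, there are |A|^2 = 36 ordered sum pairs; collecting distinct values, A + A = {-24, -21, -18, -6, -3, 2, 5, 9, 12, 15, 20, 27, 28, 30, 35, 38, 42, 45, 48}, so |A + A| = 19. Thus K = 19/6. For comparison, the minimum possible |A + A| over all 6-element sets is 2·6 − 1 = 11 (so min K = 11/6), attained only by arithmetic progressions.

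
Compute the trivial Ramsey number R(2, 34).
R(2, 34) = 34

R(2, k) = k for all k ≥ 2: in a 2-colouring of K_k, either some edge is red (a red K_2) or all edges are blue (a blue K_k). And K_{33} coloured all-blue has no blue K_34, so R(2, 34) > 33. Hence R(2, 34) = 34.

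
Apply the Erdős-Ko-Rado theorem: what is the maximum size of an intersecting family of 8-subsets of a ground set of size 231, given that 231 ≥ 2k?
max |F| = C(230, 7) = 6160734055200

The Erdős-Ko-Rado theorem states: for n ≥ 2k, an intersecting family of k-subsets of an n-element set has size at most C(n − 1, k − 1), with equality for 'star' families {A ⊆ [n] : |A| = k, i ∈ A} (fix an element i). For n = 231, k = 8: C(230, 7) = 6160734055200.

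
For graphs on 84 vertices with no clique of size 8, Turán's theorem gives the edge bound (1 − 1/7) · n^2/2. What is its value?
Turán density bound = (6/7) · 84^2/2 = 3024

Turán's theorem: ex(n, K_{r+1}) is achieved by the complete r-partite Turán graph T(n, r) with parts as balanced as possible, and is at most (1 − 1/r) · n^2/2. For r = 7, n = 84: the density bound is (6/7) · 7056/2 = 3024. Since 7 ∣ 84, the Turán graph T(84, 7) has parts of equal size 12, and its edge count e(T(84, 7)) = 3024 attains the density bound exactly.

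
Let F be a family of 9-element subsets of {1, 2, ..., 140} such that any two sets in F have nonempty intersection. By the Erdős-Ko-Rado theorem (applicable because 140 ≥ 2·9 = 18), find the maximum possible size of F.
max |F| = C(139, 8) = 2815120424853

The Erdős-Ko-Rado theorem states: for n ≥ 2k, an intersecting family of k-subsets of an n-element set has size at most C(n − 1, k − 1), with equality for 'star' families {A ⊆ [n] : |A| = k, i ∈ A} (fix an element i). For n = 140, k = 9: C(139, 8) = 2815120424853.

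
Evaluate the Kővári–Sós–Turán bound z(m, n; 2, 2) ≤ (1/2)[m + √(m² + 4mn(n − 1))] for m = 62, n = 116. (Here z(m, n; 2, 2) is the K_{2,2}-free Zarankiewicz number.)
z(62, 116; 2, 2) ≤ (1/2)[62 + √(62² + 4·62·116·115)] = (1/2)[62 + √3312164] = 940.9676

Kővári–Sós–Turán: let r_1, ..., r_62 be the row sums and z = Σ r_i the total number of 1s. Each pair of columns can share at most one row with both entries 1 (else a 2×2 all-ones block appears), so Σ_i C(r_i, 2) ≤ C(116, 2) = 6670. By convexity Σ_i C(r_i, 2) ≥ 62·C(z/62, 2) = z(z − 62)/(2·62), giving z² − 62z − 62·116·115 ≤ 0 and hence z ≤ (1/2)[62 + √(3844 + 4·827080)] = (1/2)[62 + √3312164] ≈ (1/2)(62 + 1819.9352) = 940.9676.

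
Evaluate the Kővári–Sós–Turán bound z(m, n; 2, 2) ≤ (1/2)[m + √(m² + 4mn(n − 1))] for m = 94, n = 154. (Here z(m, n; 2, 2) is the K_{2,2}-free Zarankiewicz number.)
z(94, 154; 2, 2) ≤ (1/2)[94 + √(94² + 4·94·154·153)] = (1/2)[94 + √8868148] = 1535.9718

Kővári–Sós–Turán: let r_1, ..., r_94 be the row sums and z = Σ r_i the total number of 1s. Each pair of columns can share at most one row with both entries 1 (else a 2×2 all-ones block appears), so Σ_i C(r_i, 2) ≤ C(154, 2) = 11781. By convexity Σ_i C(r_i, 2) ≥ 94·C(z/94, 2) = z(z − 94)/(2·94), giving z² − 94z − 94·154·153 ≤ 0 and hence z ≤ (1/2)[94 + √(8836 + 4·2214828)] = (1/2)[94 + √8868148] ≈ (1/2)(94 + 2977.9436) = 1535.9718.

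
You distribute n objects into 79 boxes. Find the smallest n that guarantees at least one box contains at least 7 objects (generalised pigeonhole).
n = (7 − 1)·79 + 1 = 475

By the generalised pigeonhole principle, to guarantee some box contains ≥ r objects we need more than (r − 1) · k objects total. Threshold: n = (r − 1) · k + 1. With r = 7 and k = 79: n = 6 · 79 + 1 = 474 + 1 = 475. For n = 474 = 6 · 79, we can put exactly 6 objects in every box, avoiding 7 in any single one — so 475 is tight.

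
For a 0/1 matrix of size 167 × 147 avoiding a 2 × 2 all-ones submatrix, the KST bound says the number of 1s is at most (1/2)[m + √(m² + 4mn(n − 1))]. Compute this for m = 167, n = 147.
z(167, 147; 2, 2) ≤ (1/2)[167 + √(167² + 4·167·147·146)] = (1/2)[167 + √14364505] = 1978.5267

Kővári–Sós–Turán: let r_1, ..., r_167 be the row sums and z = Σ r_i the total number of 1s. Each pair of columns can share at most one row with both entries 1 (else a 2×2 all-ones block appears), so Σ_i C(r_i, 2) ≤ C(147, 2) = 10731. By convexity Σ_i C(r_i, 2) ≥ 167·C(z/167, 2) = z(z − 167)/(2·167), giving z² − 167z − 167·147·146 ≤ 0 and hence z ≤ (1/2)[167 + √(27889 + 4·3584154)] = (1/2)[167 + √14364505] ≈ (1/2)(167 + 3790.0534) = 1978.5267.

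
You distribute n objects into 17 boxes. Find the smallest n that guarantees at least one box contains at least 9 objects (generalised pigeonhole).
n = (9 − 1)·17 + 1 = 137

By the generalised pigeonhole principle, to guarantee some box contains ≥ r objects we need more than (r − 1) · k objects total. Threshold: n = (r − 1) · k + 1. With r = 9 and k = 17: n = 8 · 17 + 1 = 136 + 1 = 137. For n = 136 = 8 · 17, we can put exactly 8 objects in every box, avoiding 9 in any single one — so 137 is tight.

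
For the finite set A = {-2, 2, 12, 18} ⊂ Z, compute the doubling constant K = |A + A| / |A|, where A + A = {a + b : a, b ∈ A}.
K = |A + A| / |A| = 10/4 = 5/2

Enumerate A + A = {a + b : a, b ∈ A}. With |A| = 4, there are |A|^2 = 16 ordered sum pairs; collecting distinct values, A + A = {-4, 0, 4, 10, 14, 16, 20, 24, 30, 36}, so |A + A| = 10. Thus K = 10/4 = 5/2. For comparison, the minimum possible |A + A| over all 4-element sets is 2·4 − 1 = 7 (so min K = 7/4), attained only by arithmetic progressions.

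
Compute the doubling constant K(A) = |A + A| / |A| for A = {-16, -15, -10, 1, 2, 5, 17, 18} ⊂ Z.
K = |A + A| / |A| = 30/8 = 15/4

Enumerate A + A = {a + b : a, b ∈ A}. With |A| = 8, there are |A|^2 = 64 ordered sum pairs; collecting distinct values, A + A = {-32, -31, -30, -26, -25, -20, -15, -14, -13, -11, -10, -9, -8, -5, 1, 2, 3, 4, 6, 7, 8, 10, 18, 19, 20, 22, 23, 34, 35, 36}, so |A + A| = 30. Thus K = 30/8 = 15/4. For comparison, the minimum possible |A + A| over all 8-element sets is 2·8 − 1 = 15 (so min K = 15/8), attained only by arithmetic progressions.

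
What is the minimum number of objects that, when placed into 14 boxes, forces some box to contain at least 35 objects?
n = (35 − 1)·14 + 1 = 477

By the generalised pigeonhole principle, to guarantee some box contains ≥ r objects we need more than (r − 1) · k objects total. Threshold: n = (r − 1) · k + 1. With r = 35 and k = 14: n = 34 · 14 + 1 = 476 + 1 = 477. For n = 476 = 34 · 14, we can put exactly 34 objects in every box, avoiding 35 in any single one — so 477 is tight.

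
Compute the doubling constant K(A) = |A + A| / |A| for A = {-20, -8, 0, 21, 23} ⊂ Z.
K = |A + A| / |A| = 15/5 = 3

Enumerate A + A = {a + b : a, b ∈ A}. With |A| = 5, there are |A|^2 = 25 ordered sum pairs; collecting distinct values, A + A = {-40, -28, -20, -16, -8, 0, 1, 3, 13, 15, 21, 23, 42, 44, 46}, so |A + A| = 15. Thus K = 15/5 = 3. For comparison, the minimum possible |A + A| over all 5-element sets is 2·5 − 1 = 9 (so min K = 9/5), attained only by arithmetic progressions.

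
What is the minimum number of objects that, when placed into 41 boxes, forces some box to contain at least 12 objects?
n = (12 − 1)·41 + 1 = 452

By the generalised pigeonhole principle, to guarantee some box contains ≥ r objects we need more than (r − 1) · k objects total. Threshold: n = (r − 1) · k + 1. With r = 12 and k = 41: n = 11 · 41 + 1 = 451 + 1 = 452. For n = 451 = 11 · 41, we can put exactly 11 objects in every box, avoiding 12 in any single one — so 452 is tight.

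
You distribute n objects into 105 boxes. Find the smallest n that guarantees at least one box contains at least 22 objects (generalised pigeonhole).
n = (22 − 1)·105 + 1 = 2206

By the generalised pigeonhole principle, to guarantee some box contains ≥ r objects we need more than (r − 1) · k objects total. Threshold: n = (r − 1) · k + 1. With r = 22 and k = 105: n = 21 · 105 + 1 = 2205 + 1 = 2206. For n = 2205 = 21 · 105, we can put exactly 21 objects in every box, avoiding 22 in any single one — so 2206 is tight.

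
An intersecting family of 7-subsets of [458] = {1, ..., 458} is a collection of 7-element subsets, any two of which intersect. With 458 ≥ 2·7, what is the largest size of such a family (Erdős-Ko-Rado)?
max |F| = C(457, 6) = 12242001620212

Erdős-Ko-Rado (1961): when n ≥ 2k, max |F| = C(n−1, k−1). The bound is attained by the star {A : i ∈ A} for any fixed i ∈ [n]. Here C(458−1, 7−1) = C(457, 6) = 12242001620212.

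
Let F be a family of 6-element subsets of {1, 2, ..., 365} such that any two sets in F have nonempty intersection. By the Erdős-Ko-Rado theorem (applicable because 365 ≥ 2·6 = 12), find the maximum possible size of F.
max |F| = C(364, 5) = 51801822072

The Erdős-Ko-Rado theorem states: for n ≥ 2k, an intersecting family of k-subsets of an n-element set has size at most C(n − 1, k − 1), with equality for 'star' families {A ⊆ [n] : |A| = k, i ∈ A} (fix an element i). For n = 365, k = 6: C(364, 5) = 51801822072.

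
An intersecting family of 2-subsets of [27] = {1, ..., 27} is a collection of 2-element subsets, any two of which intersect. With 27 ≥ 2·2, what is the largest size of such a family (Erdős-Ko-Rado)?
max |F| = C(26, 1) = 26

The Erdős-Ko-Rado theorem states: for n ≥ 2k, an intersecting family of k-subsets of an n-element set has size at most C(n − 1, k − 1), with equality for 'star' families {A ⊆ [n] : |A| = k, i ∈ A} (fix an element i). For n = 27, k = 2: C(26, 1) = 26.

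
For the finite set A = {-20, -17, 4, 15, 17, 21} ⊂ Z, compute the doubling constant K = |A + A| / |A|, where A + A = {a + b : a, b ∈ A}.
K = |A + A| / |A| = 21/6 = 7/2

Enumerate A + A = {a + b : a, b ∈ A}. With |A| = 6, there are |A|^2 = 36 ordered sum pairs; collecting distinct values, A + A = {-40, -37, -34, -16, -13, -5, -3, -2, 0, 1, 4, 8, 19, 21, 25, 30, 32, 34, 36, 38, 42}, so |A + A| = 21. Thus K = 21/6 = 7/2. For comparison, the minimum possible |A + A| over all 6-element sets is 2·6 − 1 = 11 (so min K = 11/6), attained only by arithmetic progressions.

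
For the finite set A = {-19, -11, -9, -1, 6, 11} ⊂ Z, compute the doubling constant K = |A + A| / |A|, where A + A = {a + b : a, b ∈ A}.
K = |A + A| / |A| = 20/6 = 10/3

Enumerate A + A = {a + b : a, b ∈ A}. With |A| = 6, there are |A|^2 = 36 ordered sum pairs; collecting distinct values, A + A = {-38, -30, -28, -22, -20, -18, -13, -12, -10, -8, -5, -3, -2, 0, 2, 5, 10, 12, 17, 22}, so |A + A| = 20. Thus K = 20/6 = 10/3. For comparison, the minimum possible |A + A| over all 6-element sets is 2·6 − 1 = 11 (so min K = 11/6), attained only by arithmetic progressions.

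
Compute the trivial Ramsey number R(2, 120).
R(2, 120) = 120

R(2, k) = k for all k ≥ 2: in a 2-colouring of K_k, either some edge is red (a red K_2) or all edges are blue (a blue K_k). And K_{119} coloured all-blue has no blue K_120, so R(2, 120) > 119. Hence R(2, 120) = 120.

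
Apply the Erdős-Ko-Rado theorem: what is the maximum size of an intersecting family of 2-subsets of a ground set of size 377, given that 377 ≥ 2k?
max |F| = C(376, 1) = 376

Erdős-Ko-Rado (1961): when n ≥ 2k, max |F| = C(n−1, k−1). The bound is attained by the star {A : i ∈ A} for any fixed i ∈ [n]. Here C(377−1, 2−1) = C(376, 1) = 376.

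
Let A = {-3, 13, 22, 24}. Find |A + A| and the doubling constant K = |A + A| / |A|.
K = |A + A| / |A| = 10/4 = 5/2

Enumerate A + A = {a + b : a, b ∈ A}. With |A| = 4, there are |A|^2 = 16 ordered sum pairs; collecting distinct values, A + A = {-6, 10, 19, 21, 26, 35, 37, 44, 46, 48}, so |A + A| = 10. Thus K = 10/4 = 5/2. For comparison, the minimum possible |A + A| over all 4-element sets is 2·4 − 1 = 7 (so min K = 7/4), attained only by arithmetic progressions.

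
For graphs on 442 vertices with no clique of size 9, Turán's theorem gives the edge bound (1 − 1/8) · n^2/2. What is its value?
Turán density bound = (7/8) · 442^2/2 = 341887/4 ≈ 85471.75

Turán's theorem: ex(n, K_{r+1}) is achieved by the complete r-partite Turán graph T(n, r) with parts as balanced as possible, and is at most (1 − 1/r) · n^2/2. For r = 8, n = 442: the density bound is (7/8) · 195364/2 = 341887/4 ≈ 85471.75. The integer-valued extremum is e(T(442, 8)) = 85471, which is strictly less than the density bound 341887/4 since 8 ∤ 442 (the parts of T(442, 8) cannot all be equal).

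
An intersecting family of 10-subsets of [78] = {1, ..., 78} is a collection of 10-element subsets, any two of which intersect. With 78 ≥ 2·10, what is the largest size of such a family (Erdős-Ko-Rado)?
max |F| = C(77, 9) = 161322559475

Erdős-Ko-Rado (1961): when n ≥ 2k, max |F| = C(n−1, k−1). The bound is attained by the star {A : i ∈ A} for any fixed i ∈ [n]. Here C(78−1, 10−1) = C(77, 9) = 161322559475.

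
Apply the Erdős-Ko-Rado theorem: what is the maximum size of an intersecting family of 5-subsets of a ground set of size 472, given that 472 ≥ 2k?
max |F| = C(471, 4) = 2024539335

Erdős-Ko-Rado (1961): when n ≥ 2k, max |F| = C(n−1, k−1). The bound is attained by the star {A : i ∈ A} for any fixed i ∈ [n]. Here C(472−1, 5−1) = C(471, 4) = 2024539335.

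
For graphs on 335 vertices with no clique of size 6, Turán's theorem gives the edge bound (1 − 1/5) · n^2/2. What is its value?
Turán density bound = (4/5) · 335^2/2 = 44890

Turán's theorem: ex(n, K_{r+1}) is achieved by the complete r-partite Turán graph T(n, r) with parts as balanced as possible, and is at most (1 − 1/r) · n^2/2. For r = 5, n = 335: the density bound is (4/5) · 112225/2 = 44890. Since 5 ∣ 335, the Turán graph T(335, 5) has parts of equal size 67, and its edge count e(T(335, 5)) = 44890 attains the density bound exactly.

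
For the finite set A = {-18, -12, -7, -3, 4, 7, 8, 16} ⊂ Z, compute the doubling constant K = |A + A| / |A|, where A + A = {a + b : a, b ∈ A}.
K = |A + A| / |A| = 32/8 = 4

Enumerate A + A = {a + b : a, b ∈ A}. With |A| = 8, there are |A|^2 = 64 ordered sum pairs; collecting distinct values, A + A = {-36, -30, -25, -24, -21, -19, -15, -14, -11, -10, -8, -6, -5, -4, -3, -2, 0, 1, 4, 5, 8, 9, 11, 12, 13, 14, 15, 16, 20, 23, 24, 32}, so |A + A| = 32. Thus K = 32/8 = 4. For comparison, the minimum possible |A + A| over all 8-element sets is 2·8 − 1 = 15 (so min K = 15/8), attained only by arithmetic progressions.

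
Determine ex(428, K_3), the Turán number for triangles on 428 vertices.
ex(428, K_3) = ⌊428^2/4⌋ = 45796

Mantel (1907): a triangle-free graph on n vertices has at most ⌊n^2/4⌋ edges, with equality for the complete bipartite graph K_{⌊n/2⌋, ⌈n/2⌉}. For n = 428: ⌊428^2/4⌋ = ⌊183184/4⌋ = 45796. The extremal graph is K_{214, 214}, which has 214·214 = 45796 edges.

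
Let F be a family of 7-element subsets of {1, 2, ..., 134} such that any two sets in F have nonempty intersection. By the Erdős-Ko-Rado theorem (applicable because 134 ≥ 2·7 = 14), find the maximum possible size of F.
max |F| = C(133, 6) = 6856577728

Erdős-Ko-Rado (1961): when n ≥ 2k, max |F| = C(n−1, k−1). The bound is attained by the star {A : i ∈ A} for any fixed i ∈ [n]. Here C(134−1, 7−1) = C(133, 6) = 6856577728.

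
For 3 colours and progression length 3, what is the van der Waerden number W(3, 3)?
W(3, 3) = 27

This is a classical value, W(3, 3) = 27, established by combining an explicit 3-colouring of {1, ..., 26} with no monochromatic 3-AP (giving the lower bound W(3, 3) > 26) and a finite case analysis / exhaustive computer search showing every 3-colouring of {1, ..., 27} has such an AP.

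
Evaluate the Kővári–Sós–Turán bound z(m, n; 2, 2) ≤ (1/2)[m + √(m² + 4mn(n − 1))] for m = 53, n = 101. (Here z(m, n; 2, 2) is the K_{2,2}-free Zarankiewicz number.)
z(53, 101; 2, 2) ≤ (1/2)[53 + √(53² + 4·53·101·100)] = (1/2)[53 + √2144009] = 758.6217

Kővári–Sós–Turán: let r_1, ..., r_53 be the row sums and z = Σ r_i the total number of 1s. Each pair of columns can share at most one row with both entries 1 (else a 2×2 all-ones block appears), so Σ_i C(r_i, 2) ≤ C(101, 2) = 5050. By convexity Σ_i C(r_i, 2) ≥ 53·C(z/53, 2) = z(z − 53)/(2·53), giving z² − 53z − 53·101·100 ≤ 0 and hence z ≤ (1/2)[53 + √(2809 + 4·535300)] = (1/2)[53 + √2144009] ≈ (1/2)(53 + 1464.2435) = 758.6217.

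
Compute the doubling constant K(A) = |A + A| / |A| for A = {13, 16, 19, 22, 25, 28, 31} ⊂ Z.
K = |A + A| / |A| = 13/7

Enumerate A + A = {a + b : a, b ∈ A}. With |A| = 7, there are |A|^2 = 49 ordered sum pairs; collecting distinct values, A + A = {26, 29, 32, 35, 38, 41, 44, 47, 50, 53, 56, 59, 62}, so |A + A| = 13. Thus K = 13/7. Here |A + A| = 2|A| − 1 = 13, the minimum possible — so K = 13/7 is minimal, which holds iff A is an arithmetic progression.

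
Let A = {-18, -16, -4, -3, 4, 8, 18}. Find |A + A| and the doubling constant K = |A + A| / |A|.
K = |A + A| / |A| = 26/7

Enumerate A + A = {a + b : a, b ∈ A}. With |A| = 7, there are |A|^2 = 49 ordered sum pairs; collecting distinct values, A + A = {-36, -34, -32, -22, -21, -20, -19, -14, -12, -10, -8, -7, -6, 0, 1, 2, 4, 5, 8, 12, 14, 15, 16, 22, 26, 36}, so |A + A| = 26. Thus K = 26/7. For comparison, the minimum possible |A + A| over all 7-element sets is 2·7 − 1 = 13 (so min K = 13/7), attained only by arithmetic progressions.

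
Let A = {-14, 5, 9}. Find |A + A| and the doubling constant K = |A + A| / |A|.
K = |A + A| / |A| = 6/3 = 2

Enumerate A + A = {a + b : a, b ∈ A}. With |A| = 3, there are |A|^2 = 9 ordered sum pairs; collecting distinct values, A + A = {-28, -9, -5, 10, 14, 18}, so |A + A| = 6. Thus K = 6/3 = 2. For comparison, the minimum possible |A + A| over all 3-element sets is 2·3 − 1 = 5 (so min K = 5/3), attained only by arithmetic progressions.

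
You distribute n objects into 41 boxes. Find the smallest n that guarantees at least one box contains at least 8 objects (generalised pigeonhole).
n = (8 − 1)·41 + 1 = 288

By the generalised pigeonhole principle, to guarantee some box contains ≥ r objects we need more than (r − 1) · k objects total. Threshold: n = (r − 1) · k + 1. With r = 8 and k = 41: n = 7 · 41 + 1 = 287 + 1 = 288. For n = 287 = 7 · 41, we can put exactly 7 objects in every box, avoiding 8 in any single one — so 288 is tight.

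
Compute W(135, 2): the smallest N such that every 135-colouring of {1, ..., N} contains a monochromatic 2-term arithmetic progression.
W(135, 2) = 135 + 1 = 136

A 2-term AP is any pair of integers, so a monochromatic 2-AP exists iff some colour is used at least twice. With 135 colours, the colouring i ↦ i on {1, ..., 135} uses each colour once, avoiding any monochromatic pair, so W(135, 2) > 135. For {1, ..., 136}, pigeonhole forces two integers of the same colour, which form a monochromatic 2-AP. Hence W(135, 2) = 136.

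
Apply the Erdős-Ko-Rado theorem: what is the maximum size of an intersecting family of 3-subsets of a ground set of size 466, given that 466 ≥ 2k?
max |F| = C(465, 2) = 107880

Erdős-Ko-Rado (1961): when n ≥ 2k, max |F| = C(n−1, k−1). The bound is attained by the star {A : i ∈ A} for any fixed i ∈ [n]. Here C(466−1, 3−1) = C(465, 2) = 107880.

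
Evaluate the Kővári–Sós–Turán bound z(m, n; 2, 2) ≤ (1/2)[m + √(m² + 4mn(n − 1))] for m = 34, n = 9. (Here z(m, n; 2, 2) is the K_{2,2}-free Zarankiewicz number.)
z(34, 9; 2, 2) ≤ (1/2)[34 + √(34² + 4·34·9·8)] = (1/2)[34 + √10948] = 69.3163

Kővári–Sós–Turán: let r_1, ..., r_34 be the row sums and z = Σ r_i the total number of 1s. Each pair of columns can share at most one row with both entries 1 (else a 2×2 all-ones block appears), so Σ_i C(r_i, 2) ≤ C(9, 2) = 36. By convexity Σ_i C(r_i, 2) ≥ 34·C(z/34, 2) = z(z − 34)/(2·34), giving z² − 34z − 34·9·8 ≤ 0 and hence z ≤ (1/2)[34 + √(1156 + 4·2448)] = (1/2)[34 + √10948] ≈ (1/2)(34 + 104.6327) = 69.3163.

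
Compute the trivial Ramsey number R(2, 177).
R(2, 177) = 177

R(2, k) = k for all k ≥ 2: in a 2-colouring of K_k, either some edge is red (a red K_2) or all edges are blue (a blue K_k). And K_{176} coloured all-blue has no blue K_177, so R(2, 177) > 176. Hence R(2, 177) = 177.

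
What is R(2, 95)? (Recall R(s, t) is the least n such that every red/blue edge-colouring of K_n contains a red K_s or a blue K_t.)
R(2, 95) = 95

R(2, k) = k for all k ≥ 2: in a 2-colouring of K_k, either some edge is red (a red K_2) or all edges are blue (a blue K_k). And K_{94} coloured all-blue has no blue K_95, so R(2, 95) > 94. Hence R(2, 95) = 95.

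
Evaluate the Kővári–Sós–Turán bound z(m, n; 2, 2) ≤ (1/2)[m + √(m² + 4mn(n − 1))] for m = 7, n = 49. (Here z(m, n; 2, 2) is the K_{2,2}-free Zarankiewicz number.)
z(7, 49; 2, 2) ≤ (1/2)[7 + √(7² + 4·7·49·48)] = (1/2)[7 + √65905] = 131.8598

Kővári–Sós–Turán: let r_1, ..., r_7 be the row sums and z = Σ r_i the total number of 1s. Each pair of columns can share at most one row with both entries 1 (else a 2×2 all-ones block appears), so Σ_i C(r_i, 2) ≤ C(49, 2) = 1176. By convexity Σ_i C(r_i, 2) ≥ 7·C(z/7, 2) = z(z − 7)/(2·7), giving z² − 7z − 7·49·48 ≤ 0 and hence z ≤ (1/2)[7 + √(49 + 4·16464)] = (1/2)[7 + √65905] ≈ (1/2)(7 + 256.7197) = 131.8598.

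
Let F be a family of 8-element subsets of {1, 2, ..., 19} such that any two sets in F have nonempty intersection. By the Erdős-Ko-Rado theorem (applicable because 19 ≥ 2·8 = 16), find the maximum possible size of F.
max |F| = C(18, 7) = 31824

The Erdős-Ko-Rado theorem states: for n ≥ 2k, an intersecting family of k-subsets of an n-element set has size at most C(n − 1, k − 1), with equality for 'star' families {A ⊆ [n] : |A| = k, i ∈ A} (fix an element i). For n = 19, k = 8: C(18, 7) = 31824.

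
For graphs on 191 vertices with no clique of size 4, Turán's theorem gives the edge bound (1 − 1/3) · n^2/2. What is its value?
Turán density bound = (2/3) · 191^2/2 = 36481/3 ≈ 12160.3333

Turán's theorem: ex(n, K_{r+1}) is achieved by the complete r-partite Turán graph T(n, r) with parts as balanced as possible, and is at most (1 − 1/r) · n^2/2. For r = 3, n = 191: the density bound is (2/3) · 36481/2 = 36481/3 ≈ 12160.3333. The integer-valued extremum is e(T(191, 3)) = 12160, which is strictly less than the density bound 36481/3 since 3 ∤ 191 (the parts of T(191, 3) cannot all be equal).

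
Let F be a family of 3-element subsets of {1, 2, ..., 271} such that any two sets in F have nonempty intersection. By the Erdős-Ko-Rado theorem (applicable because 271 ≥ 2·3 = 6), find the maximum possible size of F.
max |F| = C(270, 2) = 36315

Erdős-Ko-Rado (1961): when n ≥ 2k, max |F| = C(n−1, k−1). The bound is attained by the star {A : i ∈ A} for any fixed i ∈ [n]. Here C(271−1, 3−1) = C(270, 2) = 36315.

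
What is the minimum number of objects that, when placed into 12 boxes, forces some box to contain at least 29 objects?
n = (29 − 1)·12 + 1 = 337

By the generalised pigeonhole principle, to guarantee some box contains ≥ r objects we need more than (r − 1) · k objects total. Threshold: n = (r − 1) · k + 1. With r = 29 and k = 12: n = 28 · 12 + 1 = 336 + 1 = 337. For n = 336 = 28 · 12, we can put exactly 28 objects in every box, avoiding 29 in any single one — so 337 is tight.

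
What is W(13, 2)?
W(13, 2) = 13 + 1 = 14

A 2-term AP is any pair of integers, so a monochromatic 2-AP exists iff some colour is used at least twice. With 13 colours, the colouring i ↦ i on {1, ..., 13} uses each colour once, avoiding any monochromatic pair, so W(13, 2) > 13. For {1, ..., 14}, pigeonhole forces two integers of the same colour, which form a monochromatic 2-AP. Hence W(13, 2) = 14.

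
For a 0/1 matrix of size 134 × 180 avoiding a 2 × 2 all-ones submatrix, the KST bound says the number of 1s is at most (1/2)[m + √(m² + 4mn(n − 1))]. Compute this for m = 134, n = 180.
z(134, 180; 2, 2) ≤ (1/2)[134 + √(134² + 4·134·180·179)] = (1/2)[134 + √17287876] = 2145.9346

Kővári–Sós–Turán: let r_1, ..., r_134 be the row sums and z = Σ r_i the total number of 1s. Each pair of columns can share at most one row with both entries 1 (else a 2×2 all-ones block appears), so Σ_i C(r_i, 2) ≤ C(180, 2) = 16110. By convexity Σ_i C(r_i, 2) ≥ 134·C(z/134, 2) = z(z − 134)/(2·134), giving z² − 134z − 134·180·179 ≤ 0 and hence z ≤ (1/2)[134 + √(17956 + 4·4317480)] = (1/2)[134 + √17287876] ≈ (1/2)(134 + 4157.8692) = 2145.9346.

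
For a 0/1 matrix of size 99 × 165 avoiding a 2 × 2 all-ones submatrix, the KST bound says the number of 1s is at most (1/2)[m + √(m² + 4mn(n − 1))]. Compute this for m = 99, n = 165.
z(99, 165; 2, 2) ≤ (1/2)[99 + √(99² + 4·99·165·164)] = (1/2)[99 + √10725561] = 1686.9951

Kővári–Sós–Turán: let r_1, ..., r_99 be the row sums and z = Σ r_i the total number of 1s. Each pair of columns can share at most one row with both entries 1 (else a 2×2 all-ones block appears), so Σ_i C(r_i, 2) ≤ C(165, 2) = 13530. By convexity Σ_i C(r_i, 2) ≥ 99·C(z/99, 2) = z(z − 99)/(2·99), giving z² − 99z − 99·165·164 ≤ 0 and hence z ≤ (1/2)[99 + √(9801 + 4·2678940)] = (1/2)[99 + √10725561] ≈ (1/2)(99 + 3274.9902) = 1686.9951.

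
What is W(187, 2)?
W(187, 2) = 187 + 1 = 188

A 2-term AP is any pair of integers, so a monochromatic 2-AP exists iff some colour is used at least twice. With 187 colours, the colouring i ↦ i on {1, ..., 187} uses each colour once, avoiding any monochromatic pair, so W(187, 2) > 187. For {1, ..., 188}, pigeonhole forces two integers of the same colour, which form a monochromatic 2-AP. Hence W(187, 2) = 188.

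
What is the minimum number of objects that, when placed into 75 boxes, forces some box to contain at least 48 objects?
n = (48 − 1)·75 + 1 = 3526

By the generalised pigeonhole principle, to guarantee some box contains ≥ r objects we need more than (r − 1) · k objects total. Threshold: n = (r − 1) · k + 1. With r = 48 and k = 75: n = 47 · 75 + 1 = 3525 + 1 = 3526. For n = 3525 = 47 · 75, we can put exactly 47 objects in every box, avoiding 48 in any single one — so 3526 is tight.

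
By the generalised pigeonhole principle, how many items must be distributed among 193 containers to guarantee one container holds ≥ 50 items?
n = (50 − 1)·193 + 1 = 9458

By the generalised pigeonhole principle, to guarantee some box contains ≥ r objects we need more than (r − 1) · k objects total. Threshold: n = (r − 1) · k + 1. With r = 50 and k = 193: n = 49 · 193 + 1 = 9457 + 1 = 9458. For n = 9457 = 49 · 193, we can put exactly 49 objects in every box, avoiding 50 in any single one — so 9458 is tight.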